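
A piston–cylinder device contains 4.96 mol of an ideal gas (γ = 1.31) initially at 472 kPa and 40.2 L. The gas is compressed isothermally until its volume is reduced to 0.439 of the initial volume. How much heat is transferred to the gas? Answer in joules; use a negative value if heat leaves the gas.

-15600 J

T₁ = P₁V₁/(nR) = 472×40.2/(4.96×8.314) = 460 K.
Isothermal: T stays 460 K; PV = const ⇒ V₂ = 17.6 L, P₂ = 1080 kPa.
ΔU = 0 (ideal gas, T constant).
W = nRT ln(V₂/V₁) = 4.96×8.314×460×ln(0.439) = -15600 J.
Q = ΔU + W = -15600 J.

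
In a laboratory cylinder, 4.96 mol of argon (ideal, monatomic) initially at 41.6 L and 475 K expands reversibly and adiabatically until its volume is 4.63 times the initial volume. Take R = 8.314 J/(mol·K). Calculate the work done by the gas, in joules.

P₁ = nRT₁/V₁ = 4.96×8.314×475/41.6 = 471 kPa.
Adiabatic: TV^(γ−1) = const ⇒ T₂ = 475×(0.216)^0.667 = 171 K; PV^γ = const ⇒ P₂ = 36.6 kPa.
ΔU = nCvΔT = 4.96×12.5×(171−475) = -18800 J.
Q = 0 for an adiabatic process, so W = −ΔU = 18800 J.

18800 J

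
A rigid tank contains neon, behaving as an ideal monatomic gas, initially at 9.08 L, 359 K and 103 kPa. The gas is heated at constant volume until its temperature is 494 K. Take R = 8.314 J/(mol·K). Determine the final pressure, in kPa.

Isochoric: V stays 9.08 L; P/T = const ⇒ T₂ = 494 K, P₂ = 142 kPa.

142 kPa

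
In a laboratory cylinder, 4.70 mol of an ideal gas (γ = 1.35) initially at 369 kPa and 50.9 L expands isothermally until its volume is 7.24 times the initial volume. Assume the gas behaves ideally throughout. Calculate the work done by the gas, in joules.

T₁ = P₁V₁/(nR) = 369×50.9/(4.70×8.314) = 481 K.
Isothermal: T stays 481 K; PV = const ⇒ V₂ = 369 L, P₂ = 51.0 kPa.
W = nRT ln(V₂/V₁) = 4.70×8.314×481×ln(7.24) = 37200 J.

37200 J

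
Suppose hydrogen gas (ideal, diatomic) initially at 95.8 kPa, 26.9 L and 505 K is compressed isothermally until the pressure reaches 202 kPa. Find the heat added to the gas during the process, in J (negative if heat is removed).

n = P₁V₁/(RT₁) = 95.8×26.9/(8.314×505) = 0.614 mol.
Isothermal: T stays 505 K; PV = const ⇒ V₂ = 12.8 L, P₂ = 202 kPa.
ΔU = 0 (ideal gas, T constant).
W = nRT ln(V₂/V₁) = 0.614×8.314×505×ln(0.474) = -1920 J.
Q = ΔU + W = -1920 J.

-1920 J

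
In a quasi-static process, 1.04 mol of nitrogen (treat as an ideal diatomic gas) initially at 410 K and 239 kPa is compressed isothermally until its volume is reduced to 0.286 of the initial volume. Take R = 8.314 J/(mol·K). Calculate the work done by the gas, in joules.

-4440 J

V₁ = nRT₁/P₁ = 1.04×8.314×410/239 = 14.8 L.
Isothermal: T stays 410 K; PV = const ⇒ V₂ = 4.24 L, P₂ = 836 kPa.
W = nRT ln(V₂/V₁) = 1.04×8.314×410×ln(0.286) = -4440 J.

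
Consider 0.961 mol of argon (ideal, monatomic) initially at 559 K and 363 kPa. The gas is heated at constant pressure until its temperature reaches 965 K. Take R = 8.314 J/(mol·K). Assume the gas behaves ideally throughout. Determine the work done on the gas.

-3240 J

V₁ = nRT₁/P₁ = 0.961×8.314×559/363 = 12.3 L.
Isobaric: P stays 363 kPa; V/T = const ⇒ T₂ = 965 K, V₂ = 21.2 L.
W = PΔV = 363×(21.2−12.3) kPa·L = 3240 J.
Work done on the gas = −W_by = -3240 J.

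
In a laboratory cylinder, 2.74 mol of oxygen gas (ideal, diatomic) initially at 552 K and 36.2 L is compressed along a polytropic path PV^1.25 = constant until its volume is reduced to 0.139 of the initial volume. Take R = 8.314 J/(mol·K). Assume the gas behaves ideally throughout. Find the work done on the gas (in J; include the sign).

P₁ = nRT₁/V₁ = 2.74×8.314×552/36.2 = 347 kPa.
Polytropic n=1.25: T₂ = T₁(V₁/V₂)^(n−1) = 552×(7.19)^0.25 = 904 K; P₂ = P₁(V₁/V₂)^n = 4090 kPa.
W = (P₁V₁−P₂V₂)/(n−1) = (347×36.2−4090×5.03)/0.25 = -32100 J.
Work done on the gas = −W_by = 32100 J.

32100 J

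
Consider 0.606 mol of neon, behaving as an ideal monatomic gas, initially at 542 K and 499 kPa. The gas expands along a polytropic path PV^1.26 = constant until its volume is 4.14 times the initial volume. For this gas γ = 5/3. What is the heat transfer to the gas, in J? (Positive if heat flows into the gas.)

V₁ = nRT₁/P₁ = 0.606×8.314×542/499 = 5.47 L.
Polytropic n=1.26: T₂ = T₁(V₁/V₂)^(n−1) = 542×(0.242)^0.26 = 375 K; P₂ = P₁(V₁/V₂)^n = 83.3 kPa.
W = (P₁V₁−P₂V₂)/(n−1) = (499×5.47−83.3×22.7)/0.26 = 3240 J.
ΔU = nCvΔT = 0.606×12.5×(375−542) = -1270 J.
Q = ΔU + W = 1980 J.

1980 J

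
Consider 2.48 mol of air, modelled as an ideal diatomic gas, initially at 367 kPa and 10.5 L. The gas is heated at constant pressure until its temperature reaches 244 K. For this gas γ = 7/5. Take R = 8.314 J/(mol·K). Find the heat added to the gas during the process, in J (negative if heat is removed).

4120 J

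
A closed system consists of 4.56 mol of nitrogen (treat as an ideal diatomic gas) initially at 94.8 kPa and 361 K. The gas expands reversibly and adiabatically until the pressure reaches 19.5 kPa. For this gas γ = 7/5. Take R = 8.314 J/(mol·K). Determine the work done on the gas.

-12400 J

V₁ = nRT₁/P₁ = 4.56×8.314×361/94.8 = 144 L.
Adiabatic: T₂/T₁ = (P₂/P₁)^((γ−1)/γ) ⇒ T₂ = 361×(0.206)^0.286 = 230 K; V₂ = 447 L.
ΔU = nCvΔT = 4.56×20.8×(230−361) = -12400 J.
Q = 0 for an adiabatic process, so W = −ΔU = 12400 J.
Work done on the gas = −W_by = -12400 J.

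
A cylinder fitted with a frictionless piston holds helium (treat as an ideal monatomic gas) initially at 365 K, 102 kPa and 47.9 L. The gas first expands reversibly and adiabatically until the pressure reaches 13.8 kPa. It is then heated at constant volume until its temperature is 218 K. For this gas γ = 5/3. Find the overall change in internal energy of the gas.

n = P₁V₁/(RT₁) = 102×47.9/(8.314×365) = 1.61 mol.
Step 1 — Adiabatic: T₂/T₁ = (P₂/P₁)^((γ−1)/γ) ⇒ T₂ = 365×(0.135)^0.400 = 164 K; V₂ = 159 L.
ΔU = nCvΔT = 1.61×12.5×(164−365) = -4040 J.
Q = 0 for an adiabatic process, so W = −ΔU = 4040 J.
State after step 1: P = 13.8 kPa, V = 159 L, T = 164 K.
Step 2 — Isochoric: V stays 159 L; P/T = const ⇒ T₂ = 218 K, P₂ = 18.3 kPa.
W = 0 (no volume change).
ΔU = nCvΔT = 1.61×12.5×(218−164) = 1080 J.
Q = ΔU = 1080 J.
Net over both steps: W = 4040 J, Q = 1080 J, ΔU = -2950 J.

-2950 J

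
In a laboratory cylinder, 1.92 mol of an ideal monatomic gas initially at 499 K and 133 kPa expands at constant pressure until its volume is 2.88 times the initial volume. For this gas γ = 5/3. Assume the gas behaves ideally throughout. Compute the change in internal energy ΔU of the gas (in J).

V₁ = nRT₁/P₁ = 1.92×8.314×499/133 = 59.9 L.
Isobaric: P stays 133 kPa; V/T = const ⇒ T₂ = 1440 K, V₂ = 172 L.
For an ideal gas ΔU = nCvΔT with Cv = (3/2)R = 12.5 J/(mol·K).
ΔU = 1.92×12.5×(1440−499) = 22500 J.

22500 J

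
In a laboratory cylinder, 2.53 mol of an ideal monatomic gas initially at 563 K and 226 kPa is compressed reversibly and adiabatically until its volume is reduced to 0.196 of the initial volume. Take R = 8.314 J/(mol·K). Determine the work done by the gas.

-34900 J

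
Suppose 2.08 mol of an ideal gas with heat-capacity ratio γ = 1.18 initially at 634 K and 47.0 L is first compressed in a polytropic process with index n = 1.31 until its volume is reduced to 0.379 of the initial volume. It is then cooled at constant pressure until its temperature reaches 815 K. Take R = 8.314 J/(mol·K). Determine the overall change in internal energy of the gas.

P₁ = nRT₁/V₁ = 2.08×8.314×634/47.0 = 233 kPa.
Step 1 — Polytropic n=1.31: T₂ = T₁(V₁/V₂)^(n−1) = 634×(2.64)^0.31 = 856 K; P₂ = P₁(V₁/V₂)^n = 831 kPa.
W = (P₁V₁−P₂V₂)/(n−1) = (233×47.0−831×17.8)/0.31 = -12400 J.
ΔU = nCvΔT = 2.08×46.2×(856−634) = 21400 J.
Q = ΔU + W = 8960 J.
State after step 1: P = 831 kPa, V = 17.8 L, T = 856 K.
Step 2 — Isobaric: P stays 831 kPa; V/T = const ⇒ T₂ = 815 K, V₂ = 17.0 L.
W = PΔV = 831×(17.0−17.8) kPa·L = -717 J.
ΔU = nCvΔT = 2.08×46.2×(815−856) = -3980 J.
Q = ΔU + W = nCpΔT = -4700 J.
Net over both steps: W = -13100 J, Q = 4260 J, ΔU = 17400 J.

17400 J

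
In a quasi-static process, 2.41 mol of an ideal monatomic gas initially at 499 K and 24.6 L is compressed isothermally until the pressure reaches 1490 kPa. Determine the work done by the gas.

-13000 J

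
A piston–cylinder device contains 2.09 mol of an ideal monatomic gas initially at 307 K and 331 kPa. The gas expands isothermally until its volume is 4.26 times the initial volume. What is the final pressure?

V₁ = nRT₁/P₁ = 2.09×8.314×307/331 = 16.1 L.
Isothermal: T stays 307 K; PV = const ⇒ V₂ = 68.7 L, P₂ = 77.7 kPa.

77.7 kPa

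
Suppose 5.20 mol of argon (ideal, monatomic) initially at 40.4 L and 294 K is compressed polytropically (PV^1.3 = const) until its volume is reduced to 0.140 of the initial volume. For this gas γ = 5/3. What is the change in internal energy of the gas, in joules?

P₁ = nRT₁/V₁ = 5.20×8.314×294/40.4 = 315 kPa.
Polytropic n=1.3: T₂ = T₁(V₁/V₂)^(n−1) = 294×(7.14)^0.30 = 530 K; P₂ = P₁(V₁/V₂)^n = 4050 kPa.
For an ideal gas ΔU = nCvΔT with Cv = (3/2)R = 12.5 J/(mol·K).
ΔU = 5.20×12.5×(530−294) = 15300 J.

15300 J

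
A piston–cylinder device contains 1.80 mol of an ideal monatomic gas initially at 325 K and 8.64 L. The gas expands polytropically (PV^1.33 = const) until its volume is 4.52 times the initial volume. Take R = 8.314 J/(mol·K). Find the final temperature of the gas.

198 K

P₁ = nRT₁/V₁ = 1.80×8.314×325/8.64 = 563 kPa.
Polytropic n=1.33: T₂ = T₁(V₁/V₂)^(n−1) = 325×(0.221)^0.33 = 198 K; P₂ = P₁(V₁/V₂)^n = 75.7 kPa.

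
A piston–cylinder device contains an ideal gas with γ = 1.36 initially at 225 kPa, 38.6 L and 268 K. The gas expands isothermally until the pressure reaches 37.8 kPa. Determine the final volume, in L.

230 L

Isothermal: T stays 268 K; PV = const ⇒ V₂ = 230 L, P₂ = 37.8 kPa.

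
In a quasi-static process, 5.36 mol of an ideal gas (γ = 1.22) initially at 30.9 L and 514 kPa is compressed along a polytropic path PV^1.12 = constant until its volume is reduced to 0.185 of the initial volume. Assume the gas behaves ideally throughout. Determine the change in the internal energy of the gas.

T₁ = P₁V₁/(nR) = 514×30.9/(5.36×8.314) = 356 K.
Polytropic n=1.12: T₂ = T₁(V₁/V₂)^(n−1) = 356×(5.41)^0.12 = 436 K; P₂ = P₁(V₁/V₂)^n = 3400 kPa.
For an ideal gas ΔU = nCvΔT with Cv = R/(γ−1) = 37.8 J/(mol·K).
ΔU = 5.36×37.8×(436−356) = 16200 J.

16200 J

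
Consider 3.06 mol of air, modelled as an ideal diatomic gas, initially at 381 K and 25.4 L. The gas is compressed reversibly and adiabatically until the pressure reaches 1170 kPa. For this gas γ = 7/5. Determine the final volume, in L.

P₁ = nRT₁/V₁ = 3.06×8.314×381/25.4 = 382 kPa.
Adiabatic: T₂/T₁ = (P₂/P₁)^((γ−1)/γ) ⇒ T₂ = 381×(3.07)^0.286 = 525 K; V₂ = 11.4 L.

11.4 L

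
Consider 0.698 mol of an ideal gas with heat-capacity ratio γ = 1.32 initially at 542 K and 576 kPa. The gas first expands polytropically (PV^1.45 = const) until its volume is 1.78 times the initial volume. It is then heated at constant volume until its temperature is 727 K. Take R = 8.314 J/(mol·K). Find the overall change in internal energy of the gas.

V₁ = nRT₁/P₁ = 0.698×8.314×542/576 = 5.46 L.
Step 1 — Polytropic n=1.45: T₂ = T₁(V₁/V₂)^(n−1) = 542×(0.562)^0.45 = 418 K; P₂ = P₁(V₁/V₂)^n = 250 kPa.
W = (P₁V₁−P₂V₂)/(n−1) = (576×5.46−250×9.72)/0.45 = 1600 J.
ΔU = nCvΔT = 0.698×26.0×(418−542) = -2250 J.
Q = ΔU + W = -649 J.
State after step 1: P = 250 kPa, V = 9.72 L, T = 418 K.
Step 2 — Isochoric: V stays 9.72 L; P/T = const ⇒ T₂ = 727 K, P₂ = 434 kPa.
W = 0 (no volume change).
ΔU = nCvΔT = 0.698×26.0×(727−418) = 5600 J.
Q = ΔU = 5600 J.
Net over both steps: W = 1600 J, Q = 4950 J, ΔU = 3350 J.

3350 J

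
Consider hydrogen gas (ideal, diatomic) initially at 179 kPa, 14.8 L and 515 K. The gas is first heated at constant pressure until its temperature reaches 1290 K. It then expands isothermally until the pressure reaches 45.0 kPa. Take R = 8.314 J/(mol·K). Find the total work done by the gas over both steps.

13100 J

n = P₁V₁/(RT₁) = 179×14.8/(8.314×515) = 0.619 mol.
Step 1 — Isobaric: P stays 179 kPa; V/T = const ⇒ T₂ = 1290 K, V₂ = 37.1 L.
W = PΔV = 179×(37.1−14.8) kPa·L = 3990 J.
ΔU = nCvΔT = 0.619×20.8×(1290−515) = 9970 J.
Q = ΔU + W = nCpΔT = 14000 J.
State after step 1: P = 179 kPa, V = 37.1 L, T = 1290 K.
Step 2 — Isothermal: T stays 1290 K; PV = const ⇒ V₂ = 147 L, P₂ = 45.0 kPa.
ΔU = 0 (ideal gas, T constant).
W = nRT ln(V₂/V₁) = 0.619×8.314×1290×ln(3.98) = 9160 J.
Q = ΔU + W = 9160 J.
Net over both steps: W = 13100 J, Q = 23100 J, ΔU = 9970 J.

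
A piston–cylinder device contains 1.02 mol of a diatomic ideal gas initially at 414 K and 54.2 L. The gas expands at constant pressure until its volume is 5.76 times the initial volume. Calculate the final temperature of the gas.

2380 K

P₁ = nRT₁/V₁ = 1.02×8.314×414/54.2 = 64.8 kPa.
Isobaric: P stays 64.8 kPa; V/T = const ⇒ T₂ = 2380 K, V₂ = 312 L.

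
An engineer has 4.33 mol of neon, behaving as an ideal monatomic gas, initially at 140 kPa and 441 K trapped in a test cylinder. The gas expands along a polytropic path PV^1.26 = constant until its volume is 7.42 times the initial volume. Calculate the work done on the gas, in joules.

V₁ = nRT₁/P₁ = 4.33×8.314×441/140 = 113 L.
Polytropic n=1.26: T₂ = T₁(V₁/V₂)^(n−1) = 441×(0.135)^0.26 = 262 K; P₂ = P₁(V₁/V₂)^n = 11.2 kPa.
W = (P₁V₁−P₂V₂)/(n−1) = (140×113−11.2×841)/0.26 = 24800 J.
Work done on the gas = −W_by = -24800 J.

-24800 J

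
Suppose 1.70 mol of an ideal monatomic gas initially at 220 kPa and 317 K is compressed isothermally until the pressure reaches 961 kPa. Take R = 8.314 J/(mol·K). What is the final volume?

V₁ = nRT₁/P₁ = 1.70×8.314×317/220 = 20.4 L.
Isothermal: T stays 317 K; PV = const ⇒ V₂ = 4.66 L, P₂ = 961 kPa.

4.66 L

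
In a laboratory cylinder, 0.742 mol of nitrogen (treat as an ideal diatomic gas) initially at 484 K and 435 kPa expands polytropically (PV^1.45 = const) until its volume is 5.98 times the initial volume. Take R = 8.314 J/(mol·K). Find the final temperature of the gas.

V₁ = nRT₁/P₁ = 0.742×8.314×484/435 = 6.86 L.
Polytropic n=1.45: T₂ = T₁(V₁/V₂)^(n−1) = 484×(0.167)^0.45 = 216 K; P₂ = P₁(V₁/V₂)^n = 32.5 kPa.

216 K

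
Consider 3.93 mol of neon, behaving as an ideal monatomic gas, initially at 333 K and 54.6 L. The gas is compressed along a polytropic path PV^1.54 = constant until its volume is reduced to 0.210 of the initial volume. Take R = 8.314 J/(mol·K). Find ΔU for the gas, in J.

21600 J

P₁ = nRT₁/V₁ = 3.93×8.314×333/54.6 = 199 kPa.
Polytropic n=1.54: T₂ = T₁(V₁/V₂)^(n−1) = 333×(4.76)^0.54 = 773 K; P₂ = P₁(V₁/V₂)^n = 2200 kPa.
For an ideal gas ΔU = nCvΔT with Cv = (3/2)R = 12.5 J/(mol·K).
ΔU = 3.93×12.5×(773−333) = 21600 J.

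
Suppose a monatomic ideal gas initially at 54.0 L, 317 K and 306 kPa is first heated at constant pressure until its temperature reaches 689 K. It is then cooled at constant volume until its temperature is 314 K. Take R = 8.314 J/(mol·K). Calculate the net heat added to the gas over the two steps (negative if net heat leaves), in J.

n = P₁V₁/(RT₁) = 306×54.0/(8.314×317) = 6.27 mol.
Step 1 — Isobaric: P stays 306 kPa; V/T = const ⇒ T₂ = 689 K, V₂ = 117 L.
W = PΔV = 306×(117−54.0) kPa·L = 19400 J.
ΔU = nCvΔT = 6.27×12.5×(689−317) = 29100 J.
Q = ΔU + W = nCpΔT = 48500 J.
State after step 1: P = 306 kPa, V = 117 L, T = 689 K.
Step 2 — Isochoric: V stays 117 L; P/T = const ⇒ T₂ = 314 K, P₂ = 139 kPa.
W = 0 (no volume change).
ΔU = nCvΔT = 6.27×12.5×(314−689) = -29300 J.
Q = ΔU = -29300 J.
Net over both steps: W = 19400 J, Q = 19200 J, ΔU = -235 J.

19200 J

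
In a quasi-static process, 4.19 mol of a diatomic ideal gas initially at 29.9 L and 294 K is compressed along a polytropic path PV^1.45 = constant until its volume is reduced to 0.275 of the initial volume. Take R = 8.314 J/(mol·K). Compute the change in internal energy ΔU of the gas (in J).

20200 J

P₁ = nRT₁/V₁ = 4.19×8.314×294/29.9 = 343 kPa.
Polytropic n=1.45: T₂ = T₁(V₁/V₂)^(n−1) = 294×(3.64)^0.45 = 526 K; P₂ = P₁(V₁/V₂)^n = 2230 kPa.
For an ideal gas ΔU = nCvΔT with Cv = (5/2)R = 20.8 J/(mol·K).
ΔU = 4.19×20.8×(526−294) = 20200 J.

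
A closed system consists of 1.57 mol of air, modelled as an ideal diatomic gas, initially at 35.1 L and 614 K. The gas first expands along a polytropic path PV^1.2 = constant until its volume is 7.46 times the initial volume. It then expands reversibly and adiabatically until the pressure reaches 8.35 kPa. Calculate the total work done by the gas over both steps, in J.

P₁ = nRT₁/V₁ = 1.57×8.314×614/35.1 = 228 kPa.
Step 1 — Polytropic n=1.2: T₂ = T₁(V₁/V₂)^(n−1) = 614×(0.134)^0.20 = 411 K; P₂ = P₁(V₁/V₂)^n = 20.5 kPa.
W = (P₁V₁−P₂V₂)/(n−1) = (228×35.1−20.5×262)/0.20 = 13300 J.
ΔU = nCvΔT = 1.57×20.8×(411−614) = -6630 J.
Q = ΔU + W = 6630 J.
State after step 1: P = 20.5 kPa, V = 262 L, T = 411 K.
Step 2 — Adiabatic: T₂/T₁ = (P₂/P₁)^((γ−1)/γ) ⇒ T₂ = 411×(0.408)^0.286 = 318 K; V₂ = 497 L.
ΔU = nCvΔT = 1.57×20.8×(318−411) = -3030 J.
Q = 0 for an adiabatic process, so W = −ΔU = 3030 J.
Net over both steps: W = 16300 J, Q = 6630 J, ΔU = -9660 J.

16300 J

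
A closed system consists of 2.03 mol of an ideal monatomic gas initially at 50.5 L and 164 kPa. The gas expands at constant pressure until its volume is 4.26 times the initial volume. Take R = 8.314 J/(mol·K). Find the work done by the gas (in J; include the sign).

T₁ = P₁V₁/(nR) = 164×50.5/(2.03×8.314) = 491 K.
Isobaric: P stays 164 kPa; V/T = const ⇒ T₂ = 2090 K, V₂ = 215 L.
W = PΔV = 164×(215−50.5) kPa·L = 27000 J.

27000 J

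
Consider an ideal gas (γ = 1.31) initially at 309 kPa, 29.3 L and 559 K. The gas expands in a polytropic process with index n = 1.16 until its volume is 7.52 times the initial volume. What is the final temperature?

Polytropic n=1.16: T₂ = T₁(V₁/V₂)^(n−1) = 559×(0.133)^0.16 = 405 K; P₂ = P₁(V₁/V₂)^n = 29.8 kPa.

405 K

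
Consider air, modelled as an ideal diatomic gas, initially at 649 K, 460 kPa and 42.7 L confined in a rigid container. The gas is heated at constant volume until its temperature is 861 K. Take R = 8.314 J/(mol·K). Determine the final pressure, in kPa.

Isochoric: V stays 42.7 L; P/T = const ⇒ T₂ = 861 K, P₂ = 610 kPa.

610 kPa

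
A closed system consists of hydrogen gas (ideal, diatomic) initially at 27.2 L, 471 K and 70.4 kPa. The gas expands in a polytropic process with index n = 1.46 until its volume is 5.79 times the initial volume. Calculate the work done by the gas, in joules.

n = P₁V₁/(RT₁) = 70.4×27.2/(8.314×471) = 0.489 mol.
Polytropic n=1.46: T₂ = T₁(V₁/V₂)^(n−1) = 471×(0.173)^0.46 = 210 K; P₂ = P₁(V₁/V₂)^n = 5.42 kPa.
W = (P₁V₁−P₂V₂)/(n−1) = (70.4×27.2−5.42×157)/0.46 = 2310 J.

2310 J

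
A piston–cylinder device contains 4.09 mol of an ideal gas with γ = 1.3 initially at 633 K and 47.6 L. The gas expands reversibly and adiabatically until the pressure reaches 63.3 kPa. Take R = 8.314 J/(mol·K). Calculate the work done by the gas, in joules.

P₁ = nRT₁/V₁ = 4.09×8.314×633/47.6 = 452 kPa.
Adiabatic: T₂/T₁ = (P₂/P₁)^((γ−1)/γ) ⇒ T₂ = 633×(0.140)^0.231 = 402 K; V₂ = 216 L.
ΔU = nCvΔT = 4.09×27.7×(402−633) = -26200 J.
Q = 0 for an adiabatic process, so W = −ΔU = 26200 J.

26200 J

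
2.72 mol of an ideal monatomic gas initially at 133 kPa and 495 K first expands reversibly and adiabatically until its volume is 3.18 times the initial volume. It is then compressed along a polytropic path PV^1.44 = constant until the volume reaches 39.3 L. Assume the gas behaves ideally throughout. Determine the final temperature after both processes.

532 K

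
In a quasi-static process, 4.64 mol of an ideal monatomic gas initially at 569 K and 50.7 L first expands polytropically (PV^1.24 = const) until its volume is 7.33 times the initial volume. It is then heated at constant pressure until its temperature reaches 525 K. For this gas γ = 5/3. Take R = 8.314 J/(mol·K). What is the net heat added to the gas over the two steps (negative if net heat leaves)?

P₁ = nRT₁/V₁ = 4.64×8.314×569/50.7 = 433 kPa.
Step 1 — Polytropic n=1.24: T₂ = T₁(V₁/V₂)^(n−1) = 569×(0.136)^0.24 = 353 K; P₂ = P₁(V₁/V₂)^n = 36.6 kPa.
W = (P₁V₁−P₂V₂)/(n−1) = (433×50.7−36.6×372)/0.24 = 34800 J.
ΔU = nCvΔT = 4.64×12.5×(353−569) = -12500 J.
Q = ΔU + W = 22200 J.
State after step 1: P = 36.6 kPa, V = 372 L, T = 353 K.
Step 2 — Isobaric: P stays 36.6 kPa; V/T = const ⇒ T₂ = 525 K, V₂ = 553 L.
W = PΔV = 36.6×(553−372) kPa·L = 6640 J.
ΔU = nCvΔT = 4.64×12.5×(525−353) = 9970 J.
Q = ΔU + W = nCpΔT = 16600 J.
Net over both steps: W = 41400 J, Q = 38900 J, ΔU = -2550 J.

38900 J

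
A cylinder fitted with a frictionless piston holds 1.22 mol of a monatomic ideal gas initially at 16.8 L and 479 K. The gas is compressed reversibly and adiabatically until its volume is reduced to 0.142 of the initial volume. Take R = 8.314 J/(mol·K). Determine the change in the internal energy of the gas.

19500 J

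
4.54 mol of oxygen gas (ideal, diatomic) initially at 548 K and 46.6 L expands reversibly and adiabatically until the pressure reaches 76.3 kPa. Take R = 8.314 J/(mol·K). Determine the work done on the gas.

-20400 J

P₁ = nRT₁/V₁ = 4.54×8.314×548/46.6 = 444 kPa.
Adiabatic: T₂/T₁ = (P₂/P₁)^((γ−1)/γ) ⇒ T₂ = 548×(0.172)^0.286 = 331 K; V₂ = 164 L.
ΔU = nCvΔT = 4.54×20.8×(331−548) = -20400 J.
Q = 0 for an adiabatic process, so W = −ΔU = 20400 J.
Work done on the gas = −W_by = -20400 J.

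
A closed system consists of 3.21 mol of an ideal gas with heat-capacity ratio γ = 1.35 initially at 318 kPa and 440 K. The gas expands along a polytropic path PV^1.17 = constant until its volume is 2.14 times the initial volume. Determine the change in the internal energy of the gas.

V₁ = nRT₁/P₁ = 3.21×8.314×440/318 = 36.9 L.
Polytropic n=1.17: T₂ = T₁(V₁/V₂)^(n−1) = 440×(0.467)^0.17 = 387 K; P₂ = P₁(V₁/V₂)^n = 131 kPa.
For an ideal gas ΔU = nCvΔT with Cv = R/(γ−1) = 23.8 J/(mol·K).
ΔU = 3.21×23.8×(387−440) = -4070 J.

-4070 J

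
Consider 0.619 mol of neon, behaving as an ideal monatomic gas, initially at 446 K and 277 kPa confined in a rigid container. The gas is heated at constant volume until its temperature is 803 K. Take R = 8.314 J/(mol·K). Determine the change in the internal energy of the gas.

V₁ = nRT₁/P₁ = 0.619×8.314×446/277 = 8.29 L.
Isochoric: V stays 8.29 L; P/T = const ⇒ T₂ = 803 K, P₂ = 499 kPa.
For an ideal gas ΔU = nCvΔT with Cv = (3/2)R = 12.5 J/(mol·K).
ΔU = 0.619×12.5×(803−446) = 2760 J.

2760 J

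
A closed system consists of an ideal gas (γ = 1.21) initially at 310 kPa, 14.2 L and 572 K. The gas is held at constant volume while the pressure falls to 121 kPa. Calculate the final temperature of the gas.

Isochoric: V stays 14.2 L; P/T = const ⇒ T₂ = 223 K, P₂ = 121 kPa.

223 K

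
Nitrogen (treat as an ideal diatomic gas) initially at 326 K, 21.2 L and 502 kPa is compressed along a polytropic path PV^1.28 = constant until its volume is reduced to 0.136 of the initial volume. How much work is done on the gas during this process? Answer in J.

28400 J

n = P₁V₁/(RT₁) = 502×21.2/(8.314×326) = 3.93 mol.
Polytropic n=1.28: T₂ = T₁(V₁/V₂)^(n−1) = 326×(7.35)^0.28 = 570 K; P₂ = P₁(V₁/V₂)^n = 6450 kPa.
W = (P₁V₁−P₂V₂)/(n−1) = (502×21.2−6450×2.88)/0.28 = -28400 J.
Work done on the gas = −W_by = 28400 J.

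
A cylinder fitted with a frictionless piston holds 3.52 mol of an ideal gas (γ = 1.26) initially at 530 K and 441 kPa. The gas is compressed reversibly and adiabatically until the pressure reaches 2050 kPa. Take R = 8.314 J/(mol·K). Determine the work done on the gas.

22300 J

V₁ = nRT₁/P₁ = 3.52×8.314×530/441 = 35.2 L.
Adiabatic: T₂/T₁ = (P₂/P₁)^((γ−1)/γ) ⇒ T₂ = 530×(4.65)^0.206 = 728 K; V₂ = 10.4 L.
ΔU = nCvΔT = 3.52×32.0×(728−530) = 22300 J.
Q = 0 for an adiabatic process, so W = −ΔU = -22300 J.
Work done on the gas = −W_by = 22300 J.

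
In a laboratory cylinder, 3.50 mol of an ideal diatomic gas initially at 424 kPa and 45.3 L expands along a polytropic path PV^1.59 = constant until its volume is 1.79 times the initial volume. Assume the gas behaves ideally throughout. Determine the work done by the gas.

9460 J

T₁ = P₁V₁/(nR) = 424×45.3/(3.50×8.314) = 660 K.
Polytropic n=1.59: T₂ = T₁(V₁/V₂)^(n−1) = 660×(0.559)^0.59 = 468 K; P₂ = P₁(V₁/V₂)^n = 168 kPa.
W = (P₁V₁−P₂V₂)/(n−1) = (424×45.3−168×81.1)/0.59 = 9460 J.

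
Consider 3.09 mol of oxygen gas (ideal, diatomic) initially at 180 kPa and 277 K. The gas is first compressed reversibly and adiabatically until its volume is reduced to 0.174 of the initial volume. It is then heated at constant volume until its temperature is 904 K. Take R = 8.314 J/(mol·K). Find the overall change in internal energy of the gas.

40300 J

V₁ = nRT₁/P₁ = 3.09×8.314×277/180 = 39.5 L.
Step 1 — Adiabatic: TV^(γ−1) = const ⇒ T₂ = 277×(5.75)^0.400 = 558 K; PV^γ = const ⇒ P₂ = 2080 kPa.
ΔU = nCvΔT = 3.09×20.8×(558−277) = 18000 J.
Q = 0 for an adiabatic process, so W = −ΔU = -18000 J.
State after step 1: P = 2080 kPa, V = 6.88 L, T = 558 K.
Step 2 — Isochoric: V stays 6.88 L; P/T = const ⇒ T₂ = 904 K, P₂ = 3380 kPa.
W = 0 (no volume change).
ΔU = nCvΔT = 3.09×20.8×(904−558) = 22300 J.
Q = ΔU = 22300 J.
Net over both steps: W = -18000 J, Q = 22300 J, ΔU = 40300 J.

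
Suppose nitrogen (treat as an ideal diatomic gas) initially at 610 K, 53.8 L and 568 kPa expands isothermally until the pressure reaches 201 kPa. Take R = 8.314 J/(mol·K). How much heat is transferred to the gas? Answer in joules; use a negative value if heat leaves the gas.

31700 J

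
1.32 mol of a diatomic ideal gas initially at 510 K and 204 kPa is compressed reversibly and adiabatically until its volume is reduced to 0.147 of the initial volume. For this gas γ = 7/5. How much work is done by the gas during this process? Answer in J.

-16100 J

V₁ = nRT₁/P₁ = 1.32×8.314×510/204 = 27.4 L.
Adiabatic: TV^(γ−1) = const ⇒ T₂ = 510×(6.80)^0.400 = 1100 K; PV^γ = const ⇒ P₂ = 2990 kPa.
ΔU = nCvΔT = 1.32×20.8×(1100−510) = 16100 J.
Q = 0 for an adiabatic process, so W = −ΔU = -16100 J.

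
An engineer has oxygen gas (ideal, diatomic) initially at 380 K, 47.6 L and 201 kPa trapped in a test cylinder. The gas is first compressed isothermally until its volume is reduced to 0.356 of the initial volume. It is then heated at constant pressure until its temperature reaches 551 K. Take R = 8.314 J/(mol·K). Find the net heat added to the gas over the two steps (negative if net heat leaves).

5190 J

n = P₁V₁/(RT₁) = 201×47.6/(8.314×380) = 3.03 mol.
Step 1 — Isothermal: T stays 380 K; PV = const ⇒ V₂ = 16.9 L, P₂ = 565 kPa.
ΔU = 0 (ideal gas, T constant).
W = nRT ln(V₂/V₁) = 3.03×8.314×380×ln(0.356) = -9880 J.
Q = ΔU + W = -9880 J.
State after step 1: P = 565 kPa, V = 16.9 L, T = 380 K.
Step 2 — Isobaric: P stays 565 kPa; V/T = const ⇒ T₂ = 551 K, V₂ = 24.6 L.
W = PΔV = 565×(24.6−16.9) kPa·L = 4310 J.
ΔU = nCvΔT = 3.03×20.8×(551−380) = 10800 J.
Q = ΔU + W = nCpΔT = 15100 J.
Net over both steps: W = -5580 J, Q = 5190 J, ΔU = 10800 J.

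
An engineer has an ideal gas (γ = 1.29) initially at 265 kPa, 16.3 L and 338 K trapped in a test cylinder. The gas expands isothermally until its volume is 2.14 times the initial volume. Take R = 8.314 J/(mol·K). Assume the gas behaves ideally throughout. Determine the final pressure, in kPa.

124 kPa

Isothermal: T stays 338 K; PV = const ⇒ V₂ = 34.9 L, P₂ = 124 kPa.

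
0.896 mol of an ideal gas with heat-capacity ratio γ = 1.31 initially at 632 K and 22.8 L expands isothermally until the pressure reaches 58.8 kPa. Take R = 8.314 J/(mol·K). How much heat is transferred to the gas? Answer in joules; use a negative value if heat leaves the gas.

5910 J

P₁ = nRT₁/V₁ = 0.896×8.314×632/22.8 = 206 kPa.
Isothermal: T stays 632 K; PV = const ⇒ V₂ = 80.1 L, P₂ = 58.8 kPa.
ΔU = 0 (ideal gas, T constant).
W = nRT ln(V₂/V₁) = 0.896×8.314×632×ln(3.51) = 5910 J.
Q = ΔU + W = 5910 J.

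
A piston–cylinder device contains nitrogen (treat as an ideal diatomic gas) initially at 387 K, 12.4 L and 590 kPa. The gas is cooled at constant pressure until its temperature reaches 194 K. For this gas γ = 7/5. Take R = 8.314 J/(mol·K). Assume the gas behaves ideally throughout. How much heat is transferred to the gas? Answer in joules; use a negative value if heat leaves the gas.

-12800 J

n = P₁V₁/(RT₁) = 590×12.4/(8.314×387) = 2.27 mol.
Isobaric: P stays 590 kPa; V/T = const ⇒ T₂ = 194 K, V₂ = 6.22 L.
W = PΔV = 590×(6.22−12.4) kPa·L = -3650 J.
ΔU = nCvΔT = 2.27×20.8×(194−387) = -9120 J.
Q = ΔU + W = nCpΔT = -12800 J.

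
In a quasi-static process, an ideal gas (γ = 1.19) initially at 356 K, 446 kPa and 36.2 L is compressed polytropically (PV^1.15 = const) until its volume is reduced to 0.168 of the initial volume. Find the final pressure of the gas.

3470 kPa

Polytropic n=1.15: T₂ = T₁(V₁/V₂)^(n−1) = 356×(5.95)^0.15 = 465 K; P₂ = P₁(V₁/V₂)^n = 3470 kPa.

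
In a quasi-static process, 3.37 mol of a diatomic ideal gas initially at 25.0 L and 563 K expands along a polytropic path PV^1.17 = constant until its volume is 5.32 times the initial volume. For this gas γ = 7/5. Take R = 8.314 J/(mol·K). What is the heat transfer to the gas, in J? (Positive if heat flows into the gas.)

13200 J

P₁ = nRT₁/V₁ = 3.37×8.314×563/25.0 = 631 kPa.
Polytropic n=1.17: T₂ = T₁(V₁/V₂)^(n−1) = 563×(0.188)^0.17 = 424 K; P₂ = P₁(V₁/V₂)^n = 89.3 kPa.
W = (P₁V₁−P₂V₂)/(n−1) = (631×25.0−89.3×133)/0.17 = 23000 J.
ΔU = nCvΔT = 3.37×20.8×(424−563) = -9750 J.
Q = ΔU + W = 13200 J.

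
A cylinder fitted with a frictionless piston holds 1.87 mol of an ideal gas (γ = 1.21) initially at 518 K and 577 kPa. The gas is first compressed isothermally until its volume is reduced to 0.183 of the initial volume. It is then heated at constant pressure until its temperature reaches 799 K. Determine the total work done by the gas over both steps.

-9310 J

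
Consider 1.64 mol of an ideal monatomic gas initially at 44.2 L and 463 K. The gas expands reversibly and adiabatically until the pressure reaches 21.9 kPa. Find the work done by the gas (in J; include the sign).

P₁ = nRT₁/V₁ = 1.64×8.314×463/44.2 = 143 kPa.
Adiabatic: T₂/T₁ = (P₂/P₁)^((γ−1)/γ) ⇒ T₂ = 463×(0.153)^0.400 = 219 K; V₂ = 136 L.
ΔU = nCvΔT = 1.64×12.5×(219−463) = -5000 J.
Q = 0 for an adiabatic process, so W = −ΔU = 5000 J.

5000 J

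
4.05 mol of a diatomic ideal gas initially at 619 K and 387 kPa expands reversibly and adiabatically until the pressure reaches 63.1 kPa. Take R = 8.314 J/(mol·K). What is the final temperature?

V₁ = nRT₁/P₁ = 4.05×8.314×619/387 = 53.9 L.
Adiabatic: T₂/T₁ = (P₂/P₁)^((γ−1)/γ) ⇒ T₂ = 619×(0.163)^0.286 = 369 K; V₂ = 197 L.

369 K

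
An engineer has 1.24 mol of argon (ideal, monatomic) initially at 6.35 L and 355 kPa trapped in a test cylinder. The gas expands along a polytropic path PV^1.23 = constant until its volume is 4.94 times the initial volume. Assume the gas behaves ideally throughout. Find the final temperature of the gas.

T₁ = P₁V₁/(nR) = 355×6.35/(1.24×8.314) = 219 K.
Polytropic n=1.23: T₂ = T₁(V₁/V₂)^(n−1) = 219×(0.202)^0.23 = 151 K; P₂ = P₁(V₁/V₂)^n = 49.8 kPa.

151 K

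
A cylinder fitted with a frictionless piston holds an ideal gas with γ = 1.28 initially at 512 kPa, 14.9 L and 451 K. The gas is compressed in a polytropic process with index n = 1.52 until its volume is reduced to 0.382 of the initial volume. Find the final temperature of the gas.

744 K

Polytropic n=1.52: T₂ = T₁(V₁/V₂)^(n−1) = 451×(2.62)^0.52 = 744 K; P₂ = P₁(V₁/V₂)^n = 2210 kPa.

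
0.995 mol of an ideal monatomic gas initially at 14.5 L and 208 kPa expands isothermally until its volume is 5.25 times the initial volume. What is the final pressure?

39.6 kPa

T₁ = P₁V₁/(nR) = 208×14.5/(0.995×8.314) = 365 K.
Isothermal: T stays 365 K; PV = const ⇒ V₂ = 76.1 L, P₂ = 39.6 kPa.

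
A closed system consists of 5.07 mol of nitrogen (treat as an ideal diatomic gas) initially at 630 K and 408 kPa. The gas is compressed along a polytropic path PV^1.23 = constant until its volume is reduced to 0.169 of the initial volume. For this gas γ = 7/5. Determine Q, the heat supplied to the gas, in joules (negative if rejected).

-24800 J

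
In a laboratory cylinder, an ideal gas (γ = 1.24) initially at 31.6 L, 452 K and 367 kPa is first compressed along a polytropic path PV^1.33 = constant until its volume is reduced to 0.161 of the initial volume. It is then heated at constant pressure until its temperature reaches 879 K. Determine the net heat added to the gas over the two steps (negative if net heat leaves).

n = P₁V₁/(RT₁) = 367×31.6/(8.314×452) = 3.09 mol.
Step 1 — Polytropic n=1.33: T₂ = T₁(V₁/V₂)^(n−1) = 452×(6.21)^0.33 = 826 K; P₂ = P₁(V₁/V₂)^n = 4160 kPa.
W = (P₁V₁−P₂V₂)/(n−1) = (367×31.6−4160×5.09)/0.33 = -29100 J.
ΔU = nCvΔT = 3.09×34.6×(826−452) = 40000 J.
Q = ΔU + W = 10900 J.
State after step 1: P = 4160 kPa, V = 5.09 L, T = 826 K.
Step 2 — Isobaric: P stays 4160 kPa; V/T = const ⇒ T₂ = 879 K, V₂ = 5.42 L.
W = PΔV = 4160×(5.42−5.09) kPa·L = 1360 J.
ΔU = nCvΔT = 3.09×34.6×(879−826) = 5690 J.
Q = ΔU + W = nCpΔT = 7050 J.
Net over both steps: W = -27700 J, Q = 17900 J, ΔU = 45600 J.

17900 J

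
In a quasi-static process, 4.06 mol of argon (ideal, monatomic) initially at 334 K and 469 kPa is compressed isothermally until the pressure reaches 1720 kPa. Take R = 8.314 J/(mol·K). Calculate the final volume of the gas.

6.55 L

V₁ = nRT₁/P₁ = 4.06×8.314×334/469 = 24.0 L.
Isothermal: T stays 334 K; PV = const ⇒ V₂ = 6.55 L, P₂ = 1720 kPa.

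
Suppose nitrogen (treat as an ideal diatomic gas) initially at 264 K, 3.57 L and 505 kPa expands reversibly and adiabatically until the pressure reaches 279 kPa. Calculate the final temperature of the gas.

Adiabatic: T₂/T₁ = (P₂/P₁)^((γ−1)/γ) ⇒ T₂ = 264×(0.552)^0.286 = 223 K; V₂ = 5.45 L.

223 K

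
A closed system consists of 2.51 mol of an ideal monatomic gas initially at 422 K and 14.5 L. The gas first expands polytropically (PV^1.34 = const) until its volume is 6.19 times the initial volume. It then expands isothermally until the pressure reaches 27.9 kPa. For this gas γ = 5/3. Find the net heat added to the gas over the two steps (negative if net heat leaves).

8880 J

P₁ = nRT₁/V₁ = 2.51×8.314×422/14.5 = 607 kPa.
Step 1 — Polytropic n=1.34: T₂ = T₁(V₁/V₂)^(n−1) = 422×(0.162)^0.34 = 227 K; P₂ = P₁(V₁/V₂)^n = 52.8 kPa.
W = (P₁V₁−P₂V₂)/(n−1) = (607×14.5−52.8×89.8)/0.34 = 12000 J.
ΔU = nCvΔT = 2.51×12.5×(227−422) = -6100 J.
Q = ΔU + W = 5860 J.
State after step 1: P = 52.8 kPa, V = 89.8 L, T = 227 K.
Step 2 — Isothermal: T stays 227 K; PV = const ⇒ V₂ = 170 L, P₂ = 27.9 kPa.
ΔU = 0 (ideal gas, T constant).
W = nRT ln(V₂/V₁) = 2.51×8.314×227×ln(1.89) = 3020 J.
Q = ΔU + W = 3020 J.
Net over both steps: W = 15000 J, Q = 8880 J, ΔU = -6100 J.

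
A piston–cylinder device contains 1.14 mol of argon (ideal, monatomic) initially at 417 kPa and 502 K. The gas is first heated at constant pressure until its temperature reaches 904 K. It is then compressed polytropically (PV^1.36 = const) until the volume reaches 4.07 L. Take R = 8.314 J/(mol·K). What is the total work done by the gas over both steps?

-15000 J

V₁ = nRT₁/P₁ = 1.14×8.314×502/417 = 11.4 L.
Step 1 — Isobaric: P stays 417 kPa; V/T = const ⇒ T₂ = 904 K, V₂ = 20.5 L.
W = PΔV = 417×(20.5−11.4) kPa·L = 3810 J.
ΔU = nCvΔT = 1.14×12.5×(904−502) = 5720 J.
Q = ΔU + W = nCpΔT = 9530 J.
State after step 1: P = 417 kPa, V = 20.5 L, T = 904 K.
Step 2 — Polytropic n=1.36: T₂ = T₁(V₁/V₂)^(n−1) = 904×(5.05)^0.36 = 1620 K; P₂ = P₁(V₁/V₂)^n = 3770 kPa.
W = (P₁V₁−P₂V₂)/(n−1) = (417×20.5−3770×4.07)/0.36 = -18800 J.
ΔU = nCvΔT = 1.14×12.5×(1620−904) = 10200 J.
Q = ΔU + W = -8660 J.
Net over both steps: W = -15000 J, Q = 864 J, ΔU = 15900 J.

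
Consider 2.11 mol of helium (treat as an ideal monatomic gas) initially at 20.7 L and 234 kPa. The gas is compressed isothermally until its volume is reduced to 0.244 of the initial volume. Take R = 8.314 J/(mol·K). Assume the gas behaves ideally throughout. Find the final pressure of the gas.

959 kPa

T₁ = P₁V₁/(nR) = 234×20.7/(2.11×8.314) = 276 K.
Isothermal: T stays 276 K; PV = const ⇒ V₂ = 5.05 L, P₂ = 959 kPa.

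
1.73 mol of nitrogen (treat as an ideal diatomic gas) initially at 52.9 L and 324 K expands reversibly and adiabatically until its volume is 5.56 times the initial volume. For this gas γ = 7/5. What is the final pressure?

P₁ = nRT₁/V₁ = 1.73×8.314×324/52.9 = 88.1 kPa.
Adiabatic: TV^(γ−1) = const ⇒ T₂ = 324×(0.180)^0.400 = 163 K; PV^γ = const ⇒ P₂ = 7.98 kPa.

7.98 kPa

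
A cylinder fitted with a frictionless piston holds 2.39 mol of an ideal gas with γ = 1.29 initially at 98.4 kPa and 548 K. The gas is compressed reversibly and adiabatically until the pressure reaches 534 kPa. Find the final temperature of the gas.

V₁ = nRT₁/P₁ = 2.39×8.314×548/98.4 = 111 L.
Adiabatic: T₂/T₁ = (P₂/P₁)^((γ−1)/γ) ⇒ T₂ = 548×(5.43)^0.225 = 802 K; V₂ = 29.8 L.

802 K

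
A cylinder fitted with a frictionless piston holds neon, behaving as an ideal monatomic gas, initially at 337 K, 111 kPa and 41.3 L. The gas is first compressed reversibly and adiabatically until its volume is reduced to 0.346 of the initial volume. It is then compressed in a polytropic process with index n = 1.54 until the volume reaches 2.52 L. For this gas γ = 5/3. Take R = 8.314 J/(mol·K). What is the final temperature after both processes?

n = P₁V₁/(RT₁) = 111×41.3/(8.314×337) = 1.64 mol.
Step 1 — Adiabatic: TV^(γ−1) = const ⇒ T₂ = 337×(2.89)^0.667 = 684 K; PV^γ = const ⇒ P₂ = 651 kPa.
ΔU = nCvΔT = 1.64×12.5×(684−337) = 7080 J.
Q = 0 for an adiabatic process, so W = −ΔU = -7080 J.
State after step 1: P = 651 kPa, V = 14.3 L, T = 684 K.
Step 2 — Polytropic n=1.54: T₂ = T₁(V₁/V₂)^(n−1) = 684×(5.67)^0.54 = 1750 K; P₂ = P₁(V₁/V₂)^n = 9420 kPa.
W = (P₁V₁−P₂V₂)/(n−1) = (651×14.3−9420×2.52)/0.54 = -26700 J.
ΔU = nCvΔT = 1.64×12.5×(1750−684) = 21700 J.
Q = ΔU + W = -5080 J.
Net over both steps: W = -33800 J, Q = -5080 J, ΔU = 28700 J.

1750 K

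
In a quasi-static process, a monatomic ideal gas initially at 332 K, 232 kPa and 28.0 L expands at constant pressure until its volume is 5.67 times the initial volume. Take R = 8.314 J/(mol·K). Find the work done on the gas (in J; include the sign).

-30300 J

n = P₁V₁/(RT₁) = 232×28.0/(8.314×332) = 2.35 mol.
Isobaric: P stays 232 kPa; V/T = const ⇒ T₂ = 1880 K, V₂ = 159 L.
W = PΔV = 232×(159−28.0) kPa·L = 30300 J.
Work done on the gas = −W_by = -30300 J.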